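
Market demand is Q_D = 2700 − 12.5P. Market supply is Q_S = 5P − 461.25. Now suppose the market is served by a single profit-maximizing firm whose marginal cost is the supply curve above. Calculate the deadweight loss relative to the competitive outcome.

In inverse form: demand P = 216 − 0.08Q, supply P = 92.25 + 0.2Q.
Competitive equilibrium: 216 − 0.08Q = 92.25 + 0.2Q → Q* = 441.9643, P* = 180.6429.
Marginal revenue: MR = 216 − 0.16Q. Set MR = MC: 216 − 0.16Q = 92.25 + 0.2Q → Q_m = 343.75.
Price P_m = 216 − 0.08·343.75 = 188.5; MC(Q_m) = 92.25 + 0.2·343.75 = 161.
Competitive Q* = 441.9643, so ΔQ = 98.2143; wedge = 188.5 − 161 = 27.5.
Welfare loss = ½ × 98.2143 × 27.5 = 1350.45.

1350.45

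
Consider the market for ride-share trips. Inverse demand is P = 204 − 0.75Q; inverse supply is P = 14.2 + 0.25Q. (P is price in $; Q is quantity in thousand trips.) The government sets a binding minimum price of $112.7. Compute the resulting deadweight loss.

Competitive equilibrium: 204 − 0.75Q = 14.2 + 0.25Q → Q* = 189.8, P* = 61.65.
At the floor P = 112.7, quantity demanded = (204 − 112.7)/0.75 = 121.7333.
Sellers' marginal cost at Q' = 121.7333: 14.2 + 0.25·121.7333 = 44.6333.
ΔQ = 189.8 − 121.7333 = 68.0667; wedge = 112.7 − 44.6333 = 68.0667.
Deadweight loss = ½ × 68.0667 × 68.0667 = $2316.54 thousand.

$2316.54 thousand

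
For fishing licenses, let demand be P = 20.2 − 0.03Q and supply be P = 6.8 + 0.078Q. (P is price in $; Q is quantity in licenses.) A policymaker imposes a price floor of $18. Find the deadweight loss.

$139.03

Competitive equilibrium: 20.2 − 0.03Q = 6.8 + 0.078Q → Q* = 124.0741, P* = 16.4778.
At the floor P = 18, quantity demanded = (20.2 − 18)/0.03 = 73.3333.
Sellers' marginal cost at Q' = 73.3333: 6.8 + 0.078·73.3333 = 12.52.
ΔQ = 124.0741 − 73.3333 = 50.7408; wedge = 18 − 12.52 = 5.48.
The triangle = ½ × 50.7408 × 5.48 = $139.03.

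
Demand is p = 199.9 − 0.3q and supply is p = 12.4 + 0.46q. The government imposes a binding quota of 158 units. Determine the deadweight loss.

2990.43

Competitive equilibrium: 199.9 − 0.3q = 12.4 + 0.46q → q* = 246.7105, p* = 125.8868.
At q = 158: demand price = 199.9 − 0.3·158 = 152.5; supply price = 12.4 + 0.46·158 = 85.08.
Δq = 246.7105 − 158 = 88.7105; wedge = 152.5 − 85.08 = 67.42.
DWL = ½ × 88.7105 × 67.42 = 2990.43.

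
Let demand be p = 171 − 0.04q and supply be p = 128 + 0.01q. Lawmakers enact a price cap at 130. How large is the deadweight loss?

10890

Competitive equilibrium: 171 − 0.04q = 128 + 0.01q → q* = 860, p* = 136.6.
At the ceiling p = 130, quantity supplied = (130 − 128)/0.01 = 200.
Willingness to pay at q' = 200: 171 − 0.04·200 = 163.
Δq = 860 − 200 = 660; wedge = 163 − 130 = 33.
Welfare loss = ½ × 660 × 33 = 10890.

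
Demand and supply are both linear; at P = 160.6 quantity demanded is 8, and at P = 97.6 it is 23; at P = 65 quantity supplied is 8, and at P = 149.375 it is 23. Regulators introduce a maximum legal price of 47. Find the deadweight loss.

821.33

Demand slope = (97.6 − 160.6)/(23 − 8) = −4.2, so P = 194.2 − 4.2Q.
Supply slope = (149.375 − 65)/(23 − 8) = 5.625, so P = 20 + 5.625Q.
Competitive equilibrium: 194.2 − 4.2Q = 20 + 5.625Q → Q* = 17.7303, P* = 119.7328.
At the ceiling P = 47, quantity supplied = (47 − 20)/5.625 = 4.8.
Willingness to pay at Q' = 4.8: 194.2 − 4.2·4.8 = 174.04.
ΔQ = 17.7303 − 4.8 = 12.9303; wedge = 174.04 − 47 = 127.04.
Welfare loss = ½ × 12.9303 × 127.04 = 821.33.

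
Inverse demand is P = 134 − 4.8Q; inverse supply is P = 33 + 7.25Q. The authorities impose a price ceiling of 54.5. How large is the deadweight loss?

Competitive equilibrium: 134 − 4.8Q = 33 + 7.25Q → Q* = 8.3817, P* = 93.7676.
At the ceiling P = 54.5, quantity supplied = (54.5 − 33)/7.25 = 2.9655.
Willingness to pay at Q' = 2.9655: 134 − 4.8·2.9655 = 119.7656.
ΔQ = 8.3817 − 2.9655 = 5.4162; wedge = 119.7656 − 54.5 = 65.2656.
Welfare loss = ½ × 5.4162 × 65.2656 = 176.75.

176.75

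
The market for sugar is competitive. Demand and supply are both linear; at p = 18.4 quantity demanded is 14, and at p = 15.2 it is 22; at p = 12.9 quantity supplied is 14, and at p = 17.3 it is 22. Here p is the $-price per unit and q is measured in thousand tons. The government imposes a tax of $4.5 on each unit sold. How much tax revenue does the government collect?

Demand slope = (15.2 − 18.4)/(22 − 14) = −0.4, so p = 24 − 0.4q.
Supply slope = (17.3 − 12.9)/(22 − 14) = 0.55, so p = 5.2 + 0.55q.
Competitive equilibrium: 24 − 0.4q = 5.2 + 0.55q → q* = 19.7895, p* = 16.0842.
With the tax, the buyer price exceeds the seller price by 4.5: (24 − 0.4q) − (5.2 + 0.55q) = 4.5 → q' = 15.0526.
Tax revenue = 4.5 × 15.0526 = $67.74 thousand.

$67.74 thousand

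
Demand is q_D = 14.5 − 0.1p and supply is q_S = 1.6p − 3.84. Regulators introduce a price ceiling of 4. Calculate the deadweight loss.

626.69

In inverse form: demand p = 145 − 10q, supply p = 2.4 + 0.625q.
Competitive equilibrium: 145 − 10q = 2.4 + 0.625q → q* = 13.4212, p* = 10.7882.
At the ceiling p = 4, quantity supplied = (4 − 2.4)/0.625 = 2.56.
Willingness to pay at q' = 2.56: 145 − 10·2.56 = 119.4.
Δq = 13.4212 − 2.56 = 10.8612; wedge = 119.4 − 4 = 115.4.
Deadweight loss = ½ × 10.8612 × 115.4 = 626.69.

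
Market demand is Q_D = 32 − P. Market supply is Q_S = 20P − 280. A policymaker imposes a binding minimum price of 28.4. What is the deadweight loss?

In inverse form: demand P = 32 − Q, supply P = 14 + 0.05Q.
Competitive equilibrium: 32 − Q = 14 + 0.05Q → Q* = 17.1429, P* = 14.8571.
At the floor P = 28.4, quantity demanded = (32 − 28.4)/1 = 3.6.
Sellers' marginal cost at Q' = 3.6: 14 + 0.05·3.6 = 14.18.
ΔQ = 17.1429 − 3.6 = 13.5429; wedge = 28.4 − 14.18 = 14.22.
The triangle = ½ × 13.5429 × 14.22 = 96.29.

96.29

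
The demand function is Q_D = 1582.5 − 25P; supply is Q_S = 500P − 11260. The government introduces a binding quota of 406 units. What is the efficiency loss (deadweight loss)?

6702.60

In inverse form: demand P = 63.3 − 0.04Q, supply P = 22.52 + 0.002Q.
Competitive equilibrium: 63.3 − 0.04Q = 22.52 + 0.002Q → Q* = 970.9524, P* = 24.4619.
At Q = 406: demand price = 63.3 − 0.04·406 = 47.06; supply price = 22.52 + 0.002·406 = 23.332.
ΔQ = 970.9524 − 406 = 564.9524; wedge = 47.06 − 23.332 = 23.728.
Deadweight loss = ½ × 564.9524 × 23.728 = 6702.60.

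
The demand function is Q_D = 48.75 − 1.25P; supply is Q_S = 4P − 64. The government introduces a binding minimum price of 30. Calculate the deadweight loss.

59.60

In inverse form: demand P = 39 − 0.8Q, supply P = 16 + 0.25Q.
Competitive equilibrium: 39 − 0.8Q = 16 + 0.25Q → Q* = 21.9048, P* = 21.4762.
At the floor P = 30, quantity demanded = (39 − 30)/0.8 = 11.25.
Sellers' marginal cost at Q' = 11.25: 16 + 0.25·11.25 = 18.8125.
ΔQ = 21.9048 − 11.25 = 10.6548; wedge = 30 − 18.8125 = 11.1875.
Welfare loss = ½ × 10.6548 × 11.1875 = 59.60.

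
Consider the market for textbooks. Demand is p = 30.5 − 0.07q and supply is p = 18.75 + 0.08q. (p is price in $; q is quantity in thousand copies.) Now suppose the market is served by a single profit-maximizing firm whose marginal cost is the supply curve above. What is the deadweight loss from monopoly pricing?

$46.59 thousand

Competitive equilibrium: 30.5 − 0.07q = 18.75 + 0.08q → q* = 78.3333, p* = 25.0167.
Marginal revenue: MR = 30.5 − 0.14q. Set MR = MC: 30.5 − 0.14q = 18.75 + 0.08q → q_m = 53.4091.
Price p_m = 30.5 − 0.07·53.4091 = 26.7614; MC(q_m) = 18.75 + 0.08·53.4091 = 23.0227.
Competitive q* = 78.3333, so Δq = 24.9242; wedge = 26.7614 − 23.0227 = 3.7387.
The triangle = ½ × 24.9242 × 3.7387 = $46.59 thousand.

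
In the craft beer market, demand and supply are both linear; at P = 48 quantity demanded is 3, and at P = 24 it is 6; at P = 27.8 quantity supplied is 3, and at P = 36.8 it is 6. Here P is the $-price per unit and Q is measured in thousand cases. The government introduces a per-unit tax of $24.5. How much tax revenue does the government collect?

$63.92 thousand

Demand slope = (24 − 48)/(6 − 3) = −8, so P = 72 − 8Q.
Supply slope = (36.8 − 27.8)/(6 − 3) = 3, so P = 18.8 + 3Q.
Competitive equilibrium: 72 − 8Q = 18.8 + 3Q → Q* = 4.8364, P* = 33.3091.
With the tax, the buyer price exceeds the seller price by 24.5: (72 − 8Q) − (18.8 + 3Q) = 24.5 → Q' = 2.6091.
Tax revenue = 24.5 × 2.6091 = $63.92 thousand.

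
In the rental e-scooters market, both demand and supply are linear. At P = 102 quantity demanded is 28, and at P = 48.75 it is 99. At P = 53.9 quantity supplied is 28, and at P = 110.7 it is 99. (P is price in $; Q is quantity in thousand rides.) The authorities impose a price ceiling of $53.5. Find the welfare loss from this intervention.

$770.57 thousand

Demand slope = (48.75 − 102)/(99 − 28) = −0.75, so P = 123 − 0.75Q.
Supply slope = (110.7 − 53.9)/(99 − 28) = 0.8, so P = 31.5 + 0.8Q.
Competitive equilibrium: 123 − 0.75Q = 31.5 + 0.8Q → Q* = 59.0323, P* = 78.7258.
At the ceiling P = 53.5, quantity supplied = (53.5 − 31.5)/0.8 = 27.5.
Willingness to pay at Q' = 27.5: 123 − 0.75·27.5 = 102.375.
ΔQ = 59.0323 − 27.5 = 31.5323; wedge = 102.375 − 53.5 = 48.875.
The triangle = ½ × 31.5323 × 48.875 = $770.57 thousand.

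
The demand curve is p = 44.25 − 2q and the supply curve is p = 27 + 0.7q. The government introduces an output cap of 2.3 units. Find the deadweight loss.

22.57

Competitive equilibrium: 44.25 − 2q = 27 + 0.7q → q* = 6.3889, p* = 31.4722.
At q = 2.3: demand price = 44.25 − 2·2.3 = 39.65; supply price = 27 + 0.7·2.3 = 28.61.
Δq = 6.3889 − 2.3 = 4.0889; wedge = 39.65 − 28.61 = 11.04.
Deadweight loss = ½ × 4.0889 × 11.04 = 22.57.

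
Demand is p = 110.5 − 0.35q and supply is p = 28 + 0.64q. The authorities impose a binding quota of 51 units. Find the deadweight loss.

517.495

Competitive equilibrium: 110.5 − 0.35q = 28 + 0.64q → q* = 83.33333, p* = 81.33333.
At q = 51: demand price = 110.5 − 0.35·51 = 92.65; supply price = 28 + 0.64·51 = 60.64.
Δq = 83.33333 − 51 = 32.33333; wedge = 92.65 − 60.64 = 32.01.
Deadweight loss = ½ × 32.33333 × 32.01 = 517.495.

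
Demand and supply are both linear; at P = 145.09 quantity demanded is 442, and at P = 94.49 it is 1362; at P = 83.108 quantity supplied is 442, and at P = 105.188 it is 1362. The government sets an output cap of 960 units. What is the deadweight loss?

Demand slope = (94.49 − 145.09)/(1362 − 442) = −0.055, so P = 169.4 − 0.055Q.
Supply slope = (105.188 − 83.108)/(1362 − 442) = 0.024, so P = 72.5 + 0.024Q.
Competitive equilibrium: 169.4 − 0.055Q = 72.5 + 0.024Q → Q* = 1226.5823, P* = 101.938.
At Q = 960: demand price = 169.4 − 0.055·960 = 116.6; supply price = 72.5 + 0.024·960 = 95.54.
ΔQ = 1226.5823 − 960 = 266.5823; wedge = 116.6 − 95.54 = 21.06.
Welfare loss = ½ × 266.5823 × 21.06 = 2807.11.

2807.11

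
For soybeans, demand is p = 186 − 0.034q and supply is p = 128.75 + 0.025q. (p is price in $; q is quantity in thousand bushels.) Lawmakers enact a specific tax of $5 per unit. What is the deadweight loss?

Competitive equilibrium: 186 − 0.034q = 128.75 + 0.025q → q* = 970.339, p* = 153.0085.
With the tax, the buyer price exceeds the seller price by 5: (186 − 0.034q) − (128.75 + 0.025q) = 5 → q' = 885.5932.
Δq = 970.339 − 885.5932 = 84.7458; the wedge equals the tax, 5.
DWL = ½ × 84.7458 × 5 = $211.86 thousand.

$211.86 thousand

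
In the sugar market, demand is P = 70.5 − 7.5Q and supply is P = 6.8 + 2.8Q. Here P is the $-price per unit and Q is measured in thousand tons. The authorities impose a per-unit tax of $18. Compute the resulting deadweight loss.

$15.73 thousand

Competitive equilibrium: 70.5 − 7.5Q = 6.8 + 2.8Q → Q* = 6.1845, P* = 24.1165.
With the tax, the buyer price exceeds the seller price by 18: (70.5 − 7.5Q) − (6.8 + 2.8Q) = 18 → Q' = 4.4369.
ΔQ = 6.1845 − 4.4369 = 1.7476; the wedge equals the tax, 18.
The triangle = ½ × 1.7476 × 18 = $15.73 thousand.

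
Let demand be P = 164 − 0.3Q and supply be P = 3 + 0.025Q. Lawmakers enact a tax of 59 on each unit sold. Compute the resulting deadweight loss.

5355.38

Competitive equilibrium: 164 − 0.3Q = 3 + 0.025Q → Q* = 495.3846, P* = 15.3846.
With the tax, the buyer price exceeds the seller price by 59: (164 − 0.3Q) − (3 + 0.025Q) = 59 → Q' = 313.8462.
ΔQ = 495.3846 − 313.8462 = 181.5384; the wedge equals the tax, 59.
The triangle = ½ × 181.5384 × 59 = 5355.38.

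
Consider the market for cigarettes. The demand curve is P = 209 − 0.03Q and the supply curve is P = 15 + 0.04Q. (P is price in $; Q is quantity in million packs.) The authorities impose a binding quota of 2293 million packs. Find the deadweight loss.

Competitive equilibrium: 209 − 0.03Q = 15 + 0.04Q → Q* = 2771.4286, P* = 125.8571.
At Q = 2293: demand price = 209 − 0.03·2293 = 140.21; supply price = 15 + 0.04·2293 = 106.72.
ΔQ = 2771.4286 − 2293 = 478.4286; wedge = 140.21 − 106.72 = 33.49.
Welfare loss = ½ × 478.4286 × 33.49 = $8011.29 million.

$8011.29 million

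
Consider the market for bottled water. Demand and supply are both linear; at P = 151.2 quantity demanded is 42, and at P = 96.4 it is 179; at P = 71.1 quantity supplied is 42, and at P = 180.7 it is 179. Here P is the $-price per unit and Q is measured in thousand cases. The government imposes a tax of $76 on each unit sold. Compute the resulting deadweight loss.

Demand slope = (96.4 − 151.2)/(179 − 42) = −0.4, so P = 168 − 0.4Q.
Supply slope = (180.7 − 71.1)/(179 − 42) = 0.8, so P = 37.5 + 0.8Q.
Competitive equilibrium: 168 − 0.4Q = 37.5 + 0.8Q → Q* = 108.75, P* = 124.5.
With the tax, the buyer price exceeds the seller price by 76: (168 − 0.4Q) − (37.5 + 0.8Q) = 76 → Q' = 45.4167.
ΔQ = 108.75 − 45.4167 = 63.3333; the wedge equals the tax, 76.
Deadweight loss = ½ × 63.3333 × 76 = $2406.67 thousand.

$2406.67 thousand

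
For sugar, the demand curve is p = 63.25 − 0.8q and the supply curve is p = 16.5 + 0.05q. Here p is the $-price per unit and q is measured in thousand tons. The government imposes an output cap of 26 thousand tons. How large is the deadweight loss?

Competitive equilibrium: 63.25 − 0.8q = 16.5 + 0.05q → q* = 55, p* = 19.25.
At q = 26: demand price = 63.25 − 0.8·26 = 42.45; supply price = 16.5 + 0.05·26 = 17.8.
Δq = 55 − 26 = 29; wedge = 42.45 − 17.8 = 24.65.
The triangle = ½ × 29 × 24.65 = $357.425 thousand.

$357.425 thousand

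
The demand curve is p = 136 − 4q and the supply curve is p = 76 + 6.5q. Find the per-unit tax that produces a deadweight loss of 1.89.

Competitive equilibrium: 136 − 4q = 76 + 6.5q → q* = 5.7143, p* = 113.1429.
A tax t gives Δq = t/10.5 and wedge t, so DWL = t²/21.
t²/21 = 1.89 → t² = 39.69 → t = 6.3.

6.3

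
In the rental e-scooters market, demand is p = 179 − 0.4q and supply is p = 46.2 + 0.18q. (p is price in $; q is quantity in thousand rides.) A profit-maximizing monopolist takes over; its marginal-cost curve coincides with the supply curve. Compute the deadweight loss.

$2532.83 thousand

Competitive equilibrium: 179 − 0.4q = 46.2 + 0.18q → q* = 228.9655, p* = 87.4138.
Marginal revenue: MR = 179 − 0.8q. Set MR = MC: 179 − 0.8q = 46.2 + 0.18q → q_m = 135.5102.
Price p_m = 179 − 0.4·135.5102 = 124.7959; MC(q_m) = 46.2 + 0.18·135.5102 = 70.5918.
Competitive q* = 228.9655, so Δq = 93.4553; wedge = 124.7959 − 70.5918 = 54.2041.
DWL = ½ × 93.4553 × 54.2041 = $2532.83 thousand.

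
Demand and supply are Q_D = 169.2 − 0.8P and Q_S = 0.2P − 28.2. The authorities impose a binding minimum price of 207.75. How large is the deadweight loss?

214.245

In inverse form: demand P = 211.5 − 1.25Q, supply P = 141 + 5Q.
Competitive equilibrium: 211.5 − 1.25Q = 141 + 5Q → Q* = 11.28, P* = 197.4.
At the floor P = 207.75, quantity demanded = (211.5 − 207.75)/1.25 = 3.
Sellers' marginal cost at Q' = 3: 141 + 5·3 = 156.
ΔQ = 11.28 − 3 = 8.28; wedge = 207.75 − 156 = 51.75.
Deadweight loss = ½ × 8.28 × 51.75 = 214.245.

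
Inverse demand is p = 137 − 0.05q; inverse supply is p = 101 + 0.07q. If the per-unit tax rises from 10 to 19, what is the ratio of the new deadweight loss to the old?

Competitive equilibrium: 137 − 0.05q = 101 + 0.07q → q* = 300, p* = 122.
For a per-unit tax t: Δq = t/0.12, so DWL = ½·t·(t/0.12) = t²/0.24.
At t = 10: DWL = 416.667. At t = 19: DWL = 1504.167.
Ratio = (19/10)² = 3.61.

3.61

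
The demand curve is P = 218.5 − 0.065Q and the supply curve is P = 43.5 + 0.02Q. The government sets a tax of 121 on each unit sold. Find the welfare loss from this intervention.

86123.53

Competitive equilibrium: 218.5 − 0.065Q = 43.5 + 0.02Q → Q* = 2058.8235, P* = 84.6765.
With the tax, the buyer price exceeds the seller price by 121: (218.5 − 0.065Q) − (43.5 + 0.02Q) = 121 → Q' = 635.2941.
ΔQ = 2058.8235 − 635.2941 = 1423.5294; the wedge equals the tax, 121.
DWL = ½ × 1423.5294 × 121 = 86123.53.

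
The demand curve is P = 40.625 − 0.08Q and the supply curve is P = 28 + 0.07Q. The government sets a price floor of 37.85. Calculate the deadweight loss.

Competitive equilibrium: 40.625 − 0.08Q = 28 + 0.07Q → Q* = 84.1667, P* = 33.8917.
At the floor P = 37.85, quantity demanded = (40.625 − 37.85)/0.08 = 34.6875.
Sellers' marginal cost at Q' = 34.6875: 28 + 0.07·34.6875 = 30.4281.
ΔQ = 84.1667 − 34.6875 = 49.4792; wedge = 37.85 − 30.4281 = 7.4219.
Welfare loss = ½ × 49.4792 × 7.4219 = 183.61.

183.61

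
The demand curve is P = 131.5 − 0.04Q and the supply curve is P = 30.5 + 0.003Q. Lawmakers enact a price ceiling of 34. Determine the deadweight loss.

30046.83

Competitive equilibrium: 131.5 − 0.04Q = 30.5 + 0.003Q → Q* = 2348.83721, P* = 37.54651.
At the ceiling P = 34, quantity supplied = (34 − 30.5)/0.003 = 1166.66667.
Willingness to pay at Q' = 1166.66667: 131.5 − 0.04·1166.66667 = 84.83333.
ΔQ = 2348.83721 − 1166.66667 = 1182.17054; wedge = 84.83333 − 34 = 50.83333.
The triangle = ½ × 1182.17054 × 50.83333 = 30046.83.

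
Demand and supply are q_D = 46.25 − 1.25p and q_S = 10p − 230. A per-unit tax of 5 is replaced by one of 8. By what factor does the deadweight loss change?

In inverse form: demand p = 37 − 0.8q, supply p = 23 + 0.1q.
Competitive equilibrium: 37 − 0.8q = 23 + 0.1q → q* = 15.5556, p* = 24.5556.
For a per-unit tax t: Δq = t/0.9, so DWL = ½·t·(t/0.9) = t²/1.8.
At t = 5: DWL = 13.889. At t = 8: DWL = 35.556.
Ratio = (8/5)² = 2.56.

2.56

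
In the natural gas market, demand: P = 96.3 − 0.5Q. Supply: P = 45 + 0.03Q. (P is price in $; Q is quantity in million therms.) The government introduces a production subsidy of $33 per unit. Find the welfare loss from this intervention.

Competitive equilibrium: 96.3 − 0.5Q = 45 + 0.03Q → Q* = 96.7925, P* = 47.9038.
The subsidy lowers effective supply by 33: P = 12 + 0.03Q.
New quantity: 96.3 − 0.5Q = 12 + 0.03Q → Q' = 159.0566.
Overproduction ΔQ = 159.0566 − 96.7925 = 62.2641; wedge = subsidy = 33.
Deadweight loss = ½ × 62.2641 × 33 = $1027.36 million.

$1027.36 million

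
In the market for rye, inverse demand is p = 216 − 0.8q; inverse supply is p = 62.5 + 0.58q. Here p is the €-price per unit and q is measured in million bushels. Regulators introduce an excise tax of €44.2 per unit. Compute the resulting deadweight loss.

Competitive equilibrium: 216 − 0.8q = 62.5 + 0.58q → q* = 111.2319, p* = 127.0145.
With the tax, the buyer price exceeds the seller price by 44.2: (216 − 0.8q) − (62.5 + 0.58q) = 44.2 → q' = 79.2029.
Δq = 111.2319 − 79.2029 = 32.029; the wedge equals the tax, 44.2.
The triangle = ½ × 32.029 × 44.2 = €707.84 million.

€707.84 million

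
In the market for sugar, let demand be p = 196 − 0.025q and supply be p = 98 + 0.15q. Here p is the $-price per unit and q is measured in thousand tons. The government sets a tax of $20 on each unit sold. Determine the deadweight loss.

$1142.86 thousand

Competitive equilibrium: 196 − 0.025q = 98 + 0.15q → q* = 560, p* = 182.
With the tax, the buyer price exceeds the seller price by 20: (196 − 0.025q) − (98 + 0.15q) = 20 → q' = 445.7143.
Δq = 560 − 445.7143 = 114.2857; the wedge equals the tax, 20.
Deadweight loss = ½ × 114.2857 × 20 = $1142.86 thousand.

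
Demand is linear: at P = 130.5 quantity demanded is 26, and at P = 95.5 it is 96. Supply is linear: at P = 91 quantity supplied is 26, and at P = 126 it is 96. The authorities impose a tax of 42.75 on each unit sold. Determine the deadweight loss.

913.78

Demand slope = (95.5 − 130.5)/(96 − 26) = −0.5, so P = 143.5 − 0.5Q.
Supply slope = (126 − 91)/(96 − 26) = 0.5, so P = 78 + 0.5Q.
Competitive equilibrium: 143.5 − 0.5Q = 78 + 0.5Q → Q* = 65.5, P* = 110.75.
With the tax, the buyer price exceeds the seller price by 42.75: (143.5 − 0.5Q) − (78 + 0.5Q) = 42.75 → Q' = 22.75.
ΔQ = 65.5 − 22.75 = 42.75; the wedge equals the tax, 42.75.
Welfare loss = ½ × 42.75 × 42.75 = 913.78.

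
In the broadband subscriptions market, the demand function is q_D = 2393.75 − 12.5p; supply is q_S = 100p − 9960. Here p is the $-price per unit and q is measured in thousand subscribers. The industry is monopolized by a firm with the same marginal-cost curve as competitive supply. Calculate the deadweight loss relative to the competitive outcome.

$10390.60 thousand

In inverse form: demand p = 191.5 − 0.08q, supply p = 99.6 + 0.01q.
Competitive equilibrium: 191.5 − 0.08q = 99.6 + 0.01q → q* = 1021.11111, p* = 109.81111.
Marginal revenue: MR = 191.5 − 0.16q. Set MR = MC: 191.5 − 0.16q = 99.6 + 0.01q → q_m = 540.58824.
Price p_m = 191.5 − 0.08·540.58824 = 148.25294; MC(q_m) = 99.6 + 0.01·540.58824 = 105.00588.
Competitive q* = 1021.11111, so Δq = 480.52287; wedge = 148.25294 − 105.00588 = 43.24706.
Welfare loss = ½ × 480.52287 × 43.24706 = $10390.60 thousand.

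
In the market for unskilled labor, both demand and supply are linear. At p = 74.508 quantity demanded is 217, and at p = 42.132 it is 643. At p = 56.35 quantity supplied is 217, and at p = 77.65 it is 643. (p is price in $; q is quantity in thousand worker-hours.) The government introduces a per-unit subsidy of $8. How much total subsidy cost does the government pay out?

Demand slope = (42.132 − 74.508)/(643 − 217) = −0.076, so p = 91 − 0.076q.
Supply slope = (77.65 − 56.35)/(643 − 217) = 0.05, so p = 45.5 + 0.05q.
Competitive equilibrium: 91 − 0.076q = 45.5 + 0.05q → q* = 361.1111, p* = 63.5556.
The subsidy lowers effective supply by 8: p = 37.5 + 0.05q.
New quantity: 91 − 0.076q = 37.5 + 0.05q → q' = 424.6032.
Total subsidy cost = 8 × 424.6032 = $3396.83 thousand.

$3396.83 thousand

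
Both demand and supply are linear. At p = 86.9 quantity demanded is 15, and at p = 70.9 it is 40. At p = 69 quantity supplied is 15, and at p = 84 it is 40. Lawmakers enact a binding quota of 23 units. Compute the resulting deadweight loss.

Demand slope = (70.9 − 86.9)/(40 − 15) = −0.64, so p = 96.5 − 0.64q.
Supply slope = (84 − 69)/(40 − 15) = 0.6, so p = 60 + 0.6q.
Competitive equilibrium: 96.5 − 0.64q = 60 + 0.6q → q* = 29.4355, p* = 77.6613.
At q = 23: demand price = 96.5 − 0.64·23 = 81.78; supply price = 60 + 0.6·23 = 73.8.
Δq = 29.4355 − 23 = 6.4355; wedge = 81.78 − 73.8 = 7.98.
DWL = ½ × 6.4355 × 7.98 = 25.68.

25.68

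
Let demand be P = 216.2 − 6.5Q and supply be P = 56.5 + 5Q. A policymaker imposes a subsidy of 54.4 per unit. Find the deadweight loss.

128.67

Competitive equilibrium: 216.2 − 6.5Q = 56.5 + 5Q → Q* = 13.887, P* = 125.9348.
The subsidy lowers effective supply by 54.4: P = 2.1 + 5Q.
New quantity: 216.2 − 6.5Q = 2.1 + 5Q → Q' = 18.6174.
Overproduction ΔQ = 18.6174 − 13.887 = 4.7304; wedge = subsidy = 54.4.
The triangle = ½ × 4.7304 × 54.4 = 128.67.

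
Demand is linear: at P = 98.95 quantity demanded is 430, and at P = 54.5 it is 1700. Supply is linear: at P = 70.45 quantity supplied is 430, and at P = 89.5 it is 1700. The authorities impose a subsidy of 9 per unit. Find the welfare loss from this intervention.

Demand slope = (54.5 − 98.95)/(1700 − 430) = −0.035, so P = 114 − 0.035Q.
Supply slope = (89.5 − 70.45)/(1700 − 430) = 0.015, so P = 64 + 0.015Q.
Competitive equilibrium: 114 − 0.035Q = 64 + 0.015Q → Q* = 1000, P* = 79.
The subsidy lowers effective supply by 9: P = 55 + 0.015Q.
New quantity: 114 − 0.035Q = 55 + 0.015Q → Q' = 1180.
Overproduction ΔQ = 1180 − 1000 = 180; wedge = subsidy = 9.
Deadweight loss = ½ × 180 × 9 = 810.

810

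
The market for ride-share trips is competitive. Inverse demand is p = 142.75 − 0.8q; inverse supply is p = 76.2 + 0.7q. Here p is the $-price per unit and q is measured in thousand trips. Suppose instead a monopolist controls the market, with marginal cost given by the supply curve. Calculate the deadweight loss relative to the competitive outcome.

$178.61 thousand

Competitive equilibrium: 142.75 − 0.8q = 76.2 + 0.7q → q* = 44.3667, p* = 107.2567.
Marginal revenue: MR = 142.75 − 1.6q. Set MR = MC: 142.75 − 1.6q = 76.2 + 0.7q → q_m = 28.9348.
Price p_m = 142.75 − 0.8·28.9348 = 119.6022; MC(q_m) = 76.2 + 0.7·28.9348 = 96.4544.
Competitive q* = 44.3667, so Δq = 15.4319; wedge = 119.6022 − 96.4544 = 23.1478.
DWL = ½ × 15.4319 × 23.1478 = $178.61 thousand.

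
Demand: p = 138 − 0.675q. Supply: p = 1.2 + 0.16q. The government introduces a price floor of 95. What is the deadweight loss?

4185.75

Competitive equilibrium: 138 − 0.675q = 1.2 + 0.16q → q* = 163.8323, p* = 27.4132.
At the floor p = 95, quantity demanded = (138 − 95)/0.675 = 63.7037.
Sellers' marginal cost at q' = 63.7037: 1.2 + 0.16·63.7037 = 11.3926.
Δq = 163.8323 − 63.7037 = 100.1286; wedge = 95 − 11.3926 = 83.6074.
DWL = ½ × 100.1286 × 83.6074 = 4185.75.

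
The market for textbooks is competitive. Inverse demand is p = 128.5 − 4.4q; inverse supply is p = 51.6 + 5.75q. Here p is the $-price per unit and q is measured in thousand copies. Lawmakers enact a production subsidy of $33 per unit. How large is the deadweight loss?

$53.65 thousand

Competitive equilibrium: 128.5 − 4.4q = 51.6 + 5.75q → q* = 7.57635, p* = 95.16404.
The subsidy lowers effective supply by 33: p = 18.6 + 5.75q.
New quantity: 128.5 − 4.4q = 18.6 + 5.75q → q' = 10.82759.
Overproduction Δq = 10.82759 − 7.57635 = 3.25124; wedge = subsidy = 33.
Deadweight loss = ½ × 3.25124 × 33 = $53.65 thousand.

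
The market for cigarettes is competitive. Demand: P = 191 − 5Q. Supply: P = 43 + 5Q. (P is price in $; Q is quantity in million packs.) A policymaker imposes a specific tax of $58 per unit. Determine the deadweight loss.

$168.20 million

Competitive equilibrium: 191 − 5Q = 43 + 5Q → Q* = 14.8, P* = 117.
With the tax, the buyer price exceeds the seller price by 58: (191 − 5Q) − (43 + 5Q) = 58 → Q' = 9.
ΔQ = 14.8 − 9 = 5.8; the wedge equals the tax, 58.
The triangle = ½ × 5.8 × 58 = $168.20 million.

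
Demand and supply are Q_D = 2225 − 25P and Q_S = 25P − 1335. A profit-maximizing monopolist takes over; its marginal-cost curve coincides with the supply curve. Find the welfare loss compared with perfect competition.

In inverse form: demand P = 89 − 0.04Q, supply P = 53.4 + 0.04Q.
Competitive equilibrium: 89 − 0.04Q = 53.4 + 0.04Q → Q* = 445, P* = 71.2.
Marginal revenue: MR = 89 − 0.08Q. Set MR = MC: 89 − 0.08Q = 53.4 + 0.04Q → Q_m = 296.6667.
Price P_m = 89 − 0.04·296.6667 = 77.1333; MC(Q_m) = 53.4 + 0.04·296.6667 = 65.2667.
Competitive Q* = 445, so ΔQ = 148.3333; wedge = 77.1333 − 65.2667 = 11.8666.
Welfare loss = ½ × 148.3333 × 11.8666 = 880.11.

880.11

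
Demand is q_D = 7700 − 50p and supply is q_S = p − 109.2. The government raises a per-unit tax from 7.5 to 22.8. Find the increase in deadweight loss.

In inverse form: demand p = 154 − 0.02q, supply p = 109.2 + q.
Competitive equilibrium: 154 − 0.02q = 109.2 + q → q* = 43.9216, p* = 153.1216.
For a per-unit tax t: Δq = t/1.02, so DWL = ½·t·(t/1.02) = t²/2.04.
At t = 7.5: DWL = 27.574. At t = 22.8: DWL = 254.824.
Increase = 254.824 − 27.574 = 227.25.

227.25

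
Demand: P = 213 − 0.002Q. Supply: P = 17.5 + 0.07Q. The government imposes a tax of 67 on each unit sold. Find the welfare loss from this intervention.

Competitive equilibrium: 213 − 0.002Q = 17.5 + 0.07Q → Q* = 2715.2778, P* = 207.5694.
With the tax, the buyer price exceeds the seller price by 67: (213 − 0.002Q) − (17.5 + 0.07Q) = 67 → Q' = 1784.7222.
ΔQ = 2715.2778 − 1784.7222 = 930.5556; the wedge equals the tax, 67.
The triangle = ½ × 930.5556 × 67 = 31173.61.

31173.61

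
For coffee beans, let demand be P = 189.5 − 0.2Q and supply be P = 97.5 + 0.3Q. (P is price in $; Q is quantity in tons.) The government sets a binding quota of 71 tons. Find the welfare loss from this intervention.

$3192.25

Competitive equilibrium: 189.5 − 0.2Q = 97.5 + 0.3Q → Q* = 184, P* = 152.7.
At Q = 71: demand price = 189.5 − 0.2·71 = 175.3; supply price = 97.5 + 0.3·71 = 118.8.
ΔQ = 184 − 71 = 113; wedge = 175.3 − 118.8 = 56.5.
DWL = ½ × 113 × 56.5 = $3192.25.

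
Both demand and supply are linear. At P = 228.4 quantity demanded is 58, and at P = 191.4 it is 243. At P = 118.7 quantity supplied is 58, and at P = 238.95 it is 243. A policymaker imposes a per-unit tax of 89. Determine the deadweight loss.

Demand slope = (191.4 − 228.4)/(243 − 58) = −0.2, so P = 240 − 0.2Q.
Supply slope = (238.95 − 118.7)/(243 − 58) = 0.65, so P = 81 + 0.65Q.
Competitive equilibrium: 240 − 0.2Q = 81 + 0.65Q → Q* = 187.0588, P* = 202.5882.
With the tax, the buyer price exceeds the seller price by 89: (240 − 0.2Q) − (81 + 0.65Q) = 89 → Q' = 82.3529.
ΔQ = 187.0588 − 82.3529 = 104.7059; the wedge equals the tax, 89.
Welfare loss = ½ × 104.7059 × 89 = 4659.41.

4659.41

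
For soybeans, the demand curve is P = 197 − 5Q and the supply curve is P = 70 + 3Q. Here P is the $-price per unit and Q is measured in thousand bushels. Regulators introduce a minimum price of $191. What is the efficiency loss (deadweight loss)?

$861.42 thousand

Competitive equilibrium: 197 − 5Q = 70 + 3Q → Q* = 15.875, P* = 117.625.
At the floor P = 191, quantity demanded = (197 − 191)/5 = 1.2.
Sellers' marginal cost at Q' = 1.2: 70 + 3·1.2 = 73.6.
ΔQ = 15.875 − 1.2 = 14.675; wedge = 191 − 73.6 = 117.4.
Deadweight loss = ½ × 14.675 × 117.4 = $861.42 thousand.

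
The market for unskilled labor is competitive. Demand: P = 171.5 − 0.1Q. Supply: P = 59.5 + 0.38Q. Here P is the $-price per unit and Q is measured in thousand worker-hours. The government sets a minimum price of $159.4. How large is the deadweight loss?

$3028.51 thousand

Competitive equilibrium: 171.5 − 0.1Q = 59.5 + 0.38Q → Q* = 233.3333, P* = 148.1667.
At the floor P = 159.4, quantity demanded = (171.5 − 159.4)/0.1 = 121.
Sellers' marginal cost at Q' = 121: 59.5 + 0.38·121 = 105.48.
ΔQ = 233.3333 − 121 = 112.3333; wedge = 159.4 − 105.48 = 53.92.
Welfare loss = ½ × 112.3333 × 53.92 = $3028.51 thousand.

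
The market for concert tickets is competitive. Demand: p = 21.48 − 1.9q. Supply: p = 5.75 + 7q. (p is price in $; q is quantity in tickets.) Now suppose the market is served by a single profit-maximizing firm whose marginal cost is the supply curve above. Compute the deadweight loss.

Competitive equilibrium: 21.48 − 1.9q = 5.75 + 7q → q* = 1.7674, p* = 18.1219.
Marginal revenue: MR = 21.48 − 3.8q. Set MR = MC: 21.48 − 3.8q = 5.75 + 7q → q_m = 1.4565.
Price p_m = 21.48 − 1.9·1.4565 = 18.7127; MC(q_m) = 5.75 + 7·1.4565 = 15.9455.
Competitive q* = 1.7674, so Δq = 0.3109; wedge = 18.7127 − 15.9455 = 2.7672.
DWL = ½ × 0.3109 × 2.7672 = $0.43.

$0.43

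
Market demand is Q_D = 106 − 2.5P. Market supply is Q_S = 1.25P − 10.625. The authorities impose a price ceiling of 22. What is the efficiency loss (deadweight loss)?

In inverse form: demand P = 42.4 − 0.4Q, supply P = 8.5 + 0.8Q.
Competitive equilibrium: 42.4 − 0.4Q = 8.5 + 0.8Q → Q* = 28.25, P* = 31.1.
At the ceiling P = 22, quantity supplied = (22 − 8.5)/0.8 = 16.875.
Willingness to pay at Q' = 16.875: 42.4 − 0.4·16.875 = 35.65.
ΔQ = 28.25 − 16.875 = 11.375; wedge = 35.65 − 22 = 13.65.
The triangle = ½ × 11.375 × 13.65 = 77.63.

77.63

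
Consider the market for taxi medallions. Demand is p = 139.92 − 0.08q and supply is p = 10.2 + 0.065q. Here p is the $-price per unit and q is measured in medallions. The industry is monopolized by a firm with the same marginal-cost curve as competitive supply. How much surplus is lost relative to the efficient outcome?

Competitive equilibrium: 139.92 − 0.08q = 10.2 + 0.065q → q* = 894.62069, p* = 68.35034.
Marginal revenue: MR = 139.92 − 0.16q. Set MR = MC: 139.92 − 0.16q = 10.2 + 0.065q → q_m = 576.53333.
Price p_m = 139.92 − 0.08·576.53333 = 93.79733; MC(q_m) = 10.2 + 0.065·576.53333 = 47.67467.
Competitive q* = 894.62069, so Δq = 318.08736; wedge = 93.79733 − 47.67467 = 46.12266.
Deadweight loss = ½ × 318.08736 × 46.12266 = $7335.52.

$7335.52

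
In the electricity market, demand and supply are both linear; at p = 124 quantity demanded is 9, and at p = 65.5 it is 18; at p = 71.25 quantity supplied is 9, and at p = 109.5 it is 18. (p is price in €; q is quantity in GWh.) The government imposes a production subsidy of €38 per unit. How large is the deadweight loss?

Demand slope = (65.5 − 124)/(18 − 9) = −6.5, so p = 182.5 − 6.5q.
Supply slope = (109.5 − 71.25)/(18 − 9) = 4.25, so p = 33 + 4.25q.
Competitive equilibrium: 182.5 − 6.5q = 33 + 4.25q → q* = 13.907, p* = 92.1047.
The subsidy lowers effective supply by 38: p = 4.25q − 5.
New quantity: 182.5 − 6.5q = 4.25q − 5 → q' = 17.4419.
Overproduction Δq = 17.4419 − 13.907 = 3.5349; wedge = subsidy = 38.
DWL = ½ × 3.5349 × 38 = €67.16.

€67.16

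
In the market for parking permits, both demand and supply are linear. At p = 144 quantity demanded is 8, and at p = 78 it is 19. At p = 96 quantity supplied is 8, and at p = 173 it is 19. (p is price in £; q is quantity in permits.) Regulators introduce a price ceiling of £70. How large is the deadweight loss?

Demand slope = (78 − 144)/(19 − 8) = −6, so p = 192 − 6q.
Supply slope = (173 − 96)/(19 − 8) = 7, so p = 40 + 7q.
Competitive equilibrium: 192 − 6q = 40 + 7q → q* = 11.69231, p* = 121.84615.
At the ceiling p = 70, quantity supplied = (70 − 40)/7 = 4.28571.
Willingness to pay at q' = 4.28571: 192 − 6·4.28571 = 166.28574.
Δq = 11.69231 − 4.28571 = 7.4066; wedge = 166.28574 − 70 = 96.28574.
DWL = ½ × 7.4066 × 96.28574 = £356.57.

£356.57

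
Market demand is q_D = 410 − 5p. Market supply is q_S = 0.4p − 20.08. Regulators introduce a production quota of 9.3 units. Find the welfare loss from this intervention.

In inverse form: demand p = 82 − 0.2q, supply p = 50.2 + 2.5q.
Competitive equilibrium: 82 − 0.2q = 50.2 + 2.5q → q* = 11.7778, p* = 79.6444.
At q = 9.3: demand price = 82 − 0.2·9.3 = 80.14; supply price = 50.2 + 2.5·9.3 = 73.45.
Δq = 11.7778 − 9.3 = 2.4778; wedge = 80.14 − 73.45 = 6.69.
Deadweight loss = ½ × 2.4778 × 6.69 = 8.29.

8.29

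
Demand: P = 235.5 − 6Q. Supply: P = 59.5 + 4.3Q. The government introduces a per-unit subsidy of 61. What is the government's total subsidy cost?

1403.59

Competitive equilibrium: 235.5 − 6Q = 59.5 + 4.3Q → Q* = 17.0874, P* = 132.9757.
The subsidy lowers effective supply by 61: P = 4.3Q − 1.5.
New quantity: 235.5 − 6Q = 4.3Q − 1.5 → Q' = 23.0097.
Total subsidy cost = 61 × 23.0097 = 1403.59.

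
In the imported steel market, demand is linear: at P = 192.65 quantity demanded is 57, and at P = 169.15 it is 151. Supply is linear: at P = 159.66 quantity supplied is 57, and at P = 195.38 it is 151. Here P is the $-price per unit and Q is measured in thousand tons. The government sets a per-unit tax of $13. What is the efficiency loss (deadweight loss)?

$134.13 thousand

Demand slope = (169.15 − 192.65)/(151 − 57) = −0.25, so P = 206.9 − 0.25Q.
Supply slope = (195.38 − 159.66)/(151 − 57) = 0.38, so P = 138 + 0.38Q.
Competitive equilibrium: 206.9 − 0.25Q = 138 + 0.38Q → Q* = 109.3651, P* = 179.5587.
With the tax, the buyer price exceeds the seller price by 13: (206.9 − 0.25Q) − (138 + 0.38Q) = 13 → Q' = 88.7302.
ΔQ = 109.3651 − 88.7302 = 20.6349; the wedge equals the tax, 13.
Welfare loss = ½ × 20.6349 × 13 = $134.13 thousand.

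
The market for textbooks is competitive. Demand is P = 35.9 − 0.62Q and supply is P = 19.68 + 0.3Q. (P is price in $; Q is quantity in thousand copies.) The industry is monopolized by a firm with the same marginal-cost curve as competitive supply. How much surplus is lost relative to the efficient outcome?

$23.18 thousand

Competitive equilibrium: 35.9 − 0.62Q = 19.68 + 0.3Q → Q* = 17.63043, P* = 24.96913.
Marginal revenue: MR = 35.9 − 1.24Q. Set MR = MC: 35.9 − 1.24Q = 19.68 + 0.3Q → Q_m = 10.53247.
Price P_m = 35.9 − 0.62·10.53247 = 29.36987; MC(Q_m) = 19.68 + 0.3·10.53247 = 22.83974.
Competitive Q* = 17.63043, so ΔQ = 7.09796; wedge = 29.36987 − 22.83974 = 6.53013.
DWL = ½ × 7.09796 × 6.53013 = $23.18 thousand.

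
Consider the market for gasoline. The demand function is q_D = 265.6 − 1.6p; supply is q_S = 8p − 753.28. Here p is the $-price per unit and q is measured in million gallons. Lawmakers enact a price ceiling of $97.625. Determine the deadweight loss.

$1737.40 million

In inverse form: demand p = 166 − 0.625q, supply p = 94.16 + 0.125q.
Competitive equilibrium: 166 − 0.625q = 94.16 + 0.125q → q* = 95.7867, p* = 106.1333.
At the ceiling p = 97.625, quantity supplied = (97.625 − 94.16)/0.125 = 27.72.
Willingness to pay at q' = 27.72: 166 − 0.625·27.72 = 148.675.
Δq = 95.7867 − 27.72 = 68.0667; wedge = 148.675 − 97.625 = 51.05.
Welfare loss = ½ × 68.0667 × 51.05 = $1737.40 million.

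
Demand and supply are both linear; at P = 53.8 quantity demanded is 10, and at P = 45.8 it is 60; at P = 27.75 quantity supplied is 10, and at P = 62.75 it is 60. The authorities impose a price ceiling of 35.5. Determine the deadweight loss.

158.83

Demand slope = (45.8 − 53.8)/(60 − 10) = −0.16, so P = 55.4 − 0.16Q.
Supply slope = (62.75 − 27.75)/(60 − 10) = 0.7, so P = 20.75 + 0.7Q.
Competitive equilibrium: 55.4 − 0.16Q = 20.75 + 0.7Q → Q* = 40.2907, P* = 48.9535.
At the ceiling P = 35.5, quantity supplied = (35.5 − 20.75)/0.7 = 21.0714.
Willingness to pay at Q' = 21.0714: 55.4 − 0.16·21.0714 = 52.0286.
ΔQ = 40.2907 − 21.0714 = 19.2193; wedge = 52.0286 − 35.5 = 16.5286.
Welfare loss = ½ × 19.2193 × 16.5286 = 158.83.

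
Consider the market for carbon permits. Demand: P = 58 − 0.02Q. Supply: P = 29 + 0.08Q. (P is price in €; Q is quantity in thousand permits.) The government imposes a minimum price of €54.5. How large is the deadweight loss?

Competitive equilibrium: 58 − 0.02Q = 29 + 0.08Q → Q* = 290, P* = 52.2.
At the floor P = 54.5, quantity demanded = (58 − 54.5)/0.02 = 175.
Sellers' marginal cost at Q' = 175: 29 + 0.08·175 = 43.
ΔQ = 290 − 175 = 115; wedge = 54.5 − 43 = 11.5.
Deadweight loss = ½ × 115 × 11.5 = €661.25 thousand.

€661.25 thousand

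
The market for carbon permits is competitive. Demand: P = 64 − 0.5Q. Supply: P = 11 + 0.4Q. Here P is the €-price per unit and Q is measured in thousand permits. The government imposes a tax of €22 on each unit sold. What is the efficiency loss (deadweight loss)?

Competitive equilibrium: 64 − 0.5Q = 11 + 0.4Q → Q* = 58.8889, P* = 34.5556.
With the tax, the buyer price exceeds the seller price by 22: (64 − 0.5Q) − (11 + 0.4Q) = 22 → Q' = 34.4444.
ΔQ = 58.8889 − 34.4444 = 24.4445; the wedge equals the tax, 22.
Welfare loss = ½ × 24.4445 × 22 = €268.89 thousand.

€268.89 thousand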